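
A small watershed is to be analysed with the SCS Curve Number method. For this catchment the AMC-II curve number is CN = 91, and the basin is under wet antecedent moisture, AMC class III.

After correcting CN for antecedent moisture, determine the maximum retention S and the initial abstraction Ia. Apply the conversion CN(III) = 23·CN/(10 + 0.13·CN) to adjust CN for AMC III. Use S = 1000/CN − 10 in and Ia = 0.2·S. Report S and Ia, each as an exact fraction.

Wet (AMC III): CN(III) = 23·91/(10 + 0.13·91) = 2093/(2183/100) = 209300/2183 ≈ 95.877
S = 1000/(209300/2183) − 10 = 900/2093 in ≈ 0.430 in
Ia = 0.2·(900/2093) = 180/2093 in ≈ 0.086 in

S = 900/2093 in ≈ 0.430 in; Ia = 180/2093 in ≈ 0.086 in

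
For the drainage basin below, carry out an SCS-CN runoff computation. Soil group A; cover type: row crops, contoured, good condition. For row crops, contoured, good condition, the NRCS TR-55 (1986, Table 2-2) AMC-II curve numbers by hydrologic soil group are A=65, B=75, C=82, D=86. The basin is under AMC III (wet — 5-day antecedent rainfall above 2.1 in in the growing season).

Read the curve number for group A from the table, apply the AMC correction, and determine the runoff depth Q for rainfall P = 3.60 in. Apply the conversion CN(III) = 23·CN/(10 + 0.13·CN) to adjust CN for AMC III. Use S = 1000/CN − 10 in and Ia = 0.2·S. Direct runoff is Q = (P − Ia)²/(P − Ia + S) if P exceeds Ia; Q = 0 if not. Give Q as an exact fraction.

NRCS table: row crops, contoured, good condition, soil group A → CN(II) = 65
Adjust CN=65 to AMC III: 23·65/(10 + 0.13·65) → 1495 ÷ (369/20) = 29900/369 ≈ 81.030
Max retention: S = 1000/(29900/369) − 10 = 700/299 in (≈ 2.341 in)
Ia = 0.2·(700/299) = 140/299 in ≈ 0.468 in
Since P=3.600 > Ia=0.468: effective rainfall P−Ia = 4682/1495 in
Runoff Q = (P−Ia)²/(P−Ia+S) = (3.132)²/(3.132+2.341) = 10960562/6116045 ≈ 1.792 in

Q = 10960562/6116045 in ≈ 1.792 in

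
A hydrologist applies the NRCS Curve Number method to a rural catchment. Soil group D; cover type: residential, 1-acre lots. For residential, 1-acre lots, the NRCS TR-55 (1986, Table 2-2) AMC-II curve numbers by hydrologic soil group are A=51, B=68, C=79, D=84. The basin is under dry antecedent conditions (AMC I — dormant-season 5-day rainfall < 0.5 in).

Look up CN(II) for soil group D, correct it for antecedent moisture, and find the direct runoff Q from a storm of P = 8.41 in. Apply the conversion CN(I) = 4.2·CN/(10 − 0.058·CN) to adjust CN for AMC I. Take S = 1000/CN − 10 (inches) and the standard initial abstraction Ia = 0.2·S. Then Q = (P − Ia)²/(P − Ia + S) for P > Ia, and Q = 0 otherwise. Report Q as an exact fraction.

Q = 109482236161/23411852100 in ≈ 4.676 in

NRCS table: residential, 1-acre lots, soil group D → CN(II) = 84
Adjust CN=84 to AMC I: 4.2·84/(10 − 0.058·84) → (1764/5) ÷ (641/125) = 44100/641 ≈ 68.799
S = 1000/(44100/641) − 10 = 2000/441 in ≈ 4.535 in
Ia = 0.2·(2000/441) = 400/441 in ≈ 0.907 in
Excess rainfall: 8.410 − 0.907 = 7.503 in; P > Ia so Q > 0
Runoff Q = (P−Ia)²/(P−Ia+S) = (7.503)²/(7.503+4.535) = 109482236161/23411852100 ≈ 4.676 in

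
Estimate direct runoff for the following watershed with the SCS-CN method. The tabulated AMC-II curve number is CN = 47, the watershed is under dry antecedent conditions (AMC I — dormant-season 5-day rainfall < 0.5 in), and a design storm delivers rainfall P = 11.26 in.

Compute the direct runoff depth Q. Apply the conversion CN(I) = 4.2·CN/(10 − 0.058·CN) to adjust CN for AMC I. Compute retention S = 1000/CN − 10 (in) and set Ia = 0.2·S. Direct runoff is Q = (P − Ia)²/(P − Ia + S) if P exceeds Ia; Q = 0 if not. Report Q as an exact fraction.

Dry (AMC I): CN(I) = 4.2·47/(10 − 0.058·47) = (987/5)/(3637/500) = 98700/3637 ≈ 27.138
S = 1000/(98700/3637) − 10 = 26500/987 in ≈ 26.849 in
Ia = 0.2·(26500/987) = 5300/987 in ≈ 5.370 in
Excess rainfall: 11.260 − 5.370 = 5.890 in; P > Ia so Q > 0
Q: (290681/49350)² ÷ (1615681/49350) = 84495443761/79733857350 in (≈ 1.060 in)

Q = 84495443761/79733857350 in ≈ 1.060 in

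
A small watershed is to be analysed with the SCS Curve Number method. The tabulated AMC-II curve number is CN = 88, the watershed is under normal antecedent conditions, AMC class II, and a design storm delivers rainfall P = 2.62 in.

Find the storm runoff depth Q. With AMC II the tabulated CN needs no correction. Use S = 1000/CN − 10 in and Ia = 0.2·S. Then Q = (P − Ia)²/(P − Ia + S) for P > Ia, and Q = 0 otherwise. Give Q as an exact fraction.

Average conditions: CN = 88 (no AMC adjustment).
S = 1000/88 − 10 = 15/11 in ≈ 1.364 in
Ia = 0.2S: 0.2·1.364 = 0.273 in (exactly 3/11)
Since P=2.620 > Ia=0.273: effective rainfall P−Ia = 1291/550 in
Runoff Q = (P−Ia)²/(P−Ia+S) = (2.347)²/(2.347+1.364) = 1666681/1122550 ≈ 1.485 in

Q = 1666681/1122550 in ≈ 1.485 in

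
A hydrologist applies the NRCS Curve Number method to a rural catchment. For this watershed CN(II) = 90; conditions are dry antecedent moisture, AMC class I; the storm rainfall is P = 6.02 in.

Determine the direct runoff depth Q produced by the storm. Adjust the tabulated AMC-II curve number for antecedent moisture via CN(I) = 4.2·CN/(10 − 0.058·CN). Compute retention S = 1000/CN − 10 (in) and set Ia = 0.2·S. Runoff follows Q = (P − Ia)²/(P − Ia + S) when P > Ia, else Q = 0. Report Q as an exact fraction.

Dry (AMC I): CN(I) = 4.2·90/(10 − 0.058·90) = 378/(239/50) = 18900/239 ≈ 79.079
Retention S: 1000/CN − 10 with CN=79.079 → S = 500/189 ≈ 2.646 in
Ia = 0.2S: 0.2·2.646 = 0.529 in (exactly 100/189)
Since P=6.020 > Ia=0.529: effective rainfall P−Ia = 51889/9450 in
Q: (51889/9450)² ÷ (76889/9450) = 2692468321/726601050 in (≈ 3.706 in)

Q = 2692468321/726601050 in ≈ 3.706 in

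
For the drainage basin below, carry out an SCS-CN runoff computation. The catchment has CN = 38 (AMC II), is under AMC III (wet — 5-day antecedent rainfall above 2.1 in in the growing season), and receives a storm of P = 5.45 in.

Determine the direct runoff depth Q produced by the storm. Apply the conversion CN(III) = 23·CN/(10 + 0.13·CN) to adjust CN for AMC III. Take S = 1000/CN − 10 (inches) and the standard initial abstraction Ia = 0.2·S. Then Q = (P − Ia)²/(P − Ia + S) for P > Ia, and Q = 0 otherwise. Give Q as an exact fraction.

Wet (AMC III): CN(III) = 23·38/(10 + 0.13·38) = 874/(747/50) = 43700/747 ≈ 58.501
Max retention: S = 1000/(43700/747) − 10 = 3100/437 in (≈ 7.094 in)
Ia = 0.2S: 0.2·7.094 = 1.419 in (exactly 620/437)
P − Ia = 5.450 − 1.419 = 35233/8740 ≈ 4.031 in (> 0, runoff occurs)
Runoff Q = (P−Ia)²/(P−Ia+S) = (4.031)²/(4.031+7.094) = 1241364289/849816420 ≈ 1.461 in

Q = 1241364289/849816420 in ≈ 1.461 in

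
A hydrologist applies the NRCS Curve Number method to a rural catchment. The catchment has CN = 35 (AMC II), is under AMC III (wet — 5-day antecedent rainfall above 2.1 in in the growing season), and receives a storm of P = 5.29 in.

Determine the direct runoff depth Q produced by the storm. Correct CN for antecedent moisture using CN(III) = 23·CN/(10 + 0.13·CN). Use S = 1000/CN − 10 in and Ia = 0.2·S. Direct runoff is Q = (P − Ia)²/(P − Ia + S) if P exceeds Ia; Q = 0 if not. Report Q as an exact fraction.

Q = 3500970561/3045620900 in ≈ 1.150 in

CN(III) from CN(II)=35: (23·35)/(10 + 0.13·35) = 16100/291 ≈ 55.326
Retention S: 1000/CN − 10 with CN=55.326 → S = 1300/161 ≈ 8.075 in
Ia = 0.2S: 0.2·8.075 = 1.615 in (exactly 260/161)
Since P=5.290 > Ia=1.615: effective rainfall P−Ia = 59169/16100 in
Q = (59169/16100)²/((59169/16100) + 1300/161) = (3500970561/259210000)/(189169/16100) = 3500970561/3045620900 in ≈ 1.150 in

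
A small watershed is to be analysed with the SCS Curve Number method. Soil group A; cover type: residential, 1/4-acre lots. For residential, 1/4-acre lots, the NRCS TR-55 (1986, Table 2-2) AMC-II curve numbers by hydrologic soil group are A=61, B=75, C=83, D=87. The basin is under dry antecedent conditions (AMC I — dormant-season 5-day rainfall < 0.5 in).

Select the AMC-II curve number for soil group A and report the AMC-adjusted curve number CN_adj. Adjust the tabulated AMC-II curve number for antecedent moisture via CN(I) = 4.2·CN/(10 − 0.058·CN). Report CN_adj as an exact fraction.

CN_adj = 42700/1077 ≈ 39.647

NRCS table: residential, 1/4-acre lots, soil group A → CN(II) = 61
Adjust CN=61 to AMC I: 4.2·61/(10 − 0.058·61) → (1281/5) ÷ (3231/500) = 42700/1077 ≈ 39.647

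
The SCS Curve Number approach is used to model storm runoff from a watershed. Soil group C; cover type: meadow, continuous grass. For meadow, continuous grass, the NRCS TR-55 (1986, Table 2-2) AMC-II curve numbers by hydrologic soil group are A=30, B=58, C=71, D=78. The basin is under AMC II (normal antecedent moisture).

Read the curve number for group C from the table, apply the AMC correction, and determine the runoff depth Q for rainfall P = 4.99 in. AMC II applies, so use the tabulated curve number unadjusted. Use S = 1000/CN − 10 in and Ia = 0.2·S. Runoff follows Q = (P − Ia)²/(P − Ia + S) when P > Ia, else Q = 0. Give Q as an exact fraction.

Q = 877877641/416265900 in ≈ 2.109 in

NRCS table: meadow, continuous grass, soil group C → CN(II) = 71
CN(II) = 71; AMC II needs no correction.
S = 1000/71 − 10 = 290/71 in ≈ 4.085 in
Ia = 0.2S: 0.2·4.085 = 0.817 in (exactly 58/71)
P − Ia = 4.990 − 0.817 = 29629/7100 ≈ 4.173 in (> 0, runoff occurs)
Runoff Q = (P−Ia)²/(P−Ia+S) = (4.173)²/(4.173+4.085) = 877877641/416265900 ≈ 2.109 in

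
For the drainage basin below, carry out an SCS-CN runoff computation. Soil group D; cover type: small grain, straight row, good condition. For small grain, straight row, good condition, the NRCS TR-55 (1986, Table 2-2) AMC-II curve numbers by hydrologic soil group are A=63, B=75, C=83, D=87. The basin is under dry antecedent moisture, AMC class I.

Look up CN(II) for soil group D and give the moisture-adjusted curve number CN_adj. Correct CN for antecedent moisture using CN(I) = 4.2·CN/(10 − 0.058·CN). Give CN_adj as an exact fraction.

NRCS table: small grain, straight row, good condition, soil group D → CN(II) = 87
CN(I) from CN(II)=87: (4.2·87)/(10 − 0.058·87) = 182700/2477 ≈ 73.759

CN_adj = 182700/2477 ≈ 73.759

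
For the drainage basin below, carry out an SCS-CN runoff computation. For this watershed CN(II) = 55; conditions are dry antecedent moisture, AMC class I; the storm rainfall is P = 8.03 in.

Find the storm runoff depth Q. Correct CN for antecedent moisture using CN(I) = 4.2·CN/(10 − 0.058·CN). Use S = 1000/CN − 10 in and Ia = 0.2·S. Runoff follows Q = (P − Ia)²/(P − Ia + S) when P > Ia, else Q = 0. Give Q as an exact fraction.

Q = 1013212561/1400098700 in ≈ 0.724 in

CN(I) from CN(II)=55: (4.2·55)/(10 − 0.058·55) = 7700/227 ≈ 33.921
Max retention: S = 1000/(7700/227) − 10 = 1500/77 in (≈ 19.481 in)
Ia = 0.2S: 0.2·19.481 = 3.896 in (exactly 300/77)
P − Ia = 8.030 − 3.896 = 31831/7700 ≈ 4.134 in (> 0, runoff occurs)
Q = (31831/7700)²/((31831/7700) + 1500/77) = (1013212561/59290000)/(181831/7700) = 1013212561/1400098700 in ≈ 0.724 in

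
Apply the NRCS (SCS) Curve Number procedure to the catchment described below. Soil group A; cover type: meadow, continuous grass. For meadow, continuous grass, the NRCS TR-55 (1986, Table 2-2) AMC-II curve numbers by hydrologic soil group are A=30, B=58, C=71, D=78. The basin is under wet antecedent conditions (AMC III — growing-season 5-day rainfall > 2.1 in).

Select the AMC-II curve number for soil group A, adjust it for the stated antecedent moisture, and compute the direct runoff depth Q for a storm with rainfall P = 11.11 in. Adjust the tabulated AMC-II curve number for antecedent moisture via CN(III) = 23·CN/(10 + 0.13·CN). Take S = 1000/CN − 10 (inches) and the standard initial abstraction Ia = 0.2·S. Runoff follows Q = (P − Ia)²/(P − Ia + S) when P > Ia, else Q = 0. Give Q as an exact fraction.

Q = 3926150281/915347100 in ≈ 4.289 in

NRCS table: meadow, continuous grass, soil group A → CN(II) = 30
CN(III) from CN(II)=30: (23·30)/(10 + 0.13·30) = 6900/139 ≈ 49.640
S = 1000/(6900/139) − 10 = 700/69 in ≈ 10.145 in
Initial abstraction Ia = S/5 = (700/69)/5 = 140/69 ≈ 2.029 in
Since P=11.110 > Ia=2.029: effective rainfall P−Ia = 62659/6900 in
Q = (62659/6900)²/((62659/6900) + 700/69) = (3926150281/47610000)/(132659/6900) = 3926150281/915347100 in ≈ 4.289 in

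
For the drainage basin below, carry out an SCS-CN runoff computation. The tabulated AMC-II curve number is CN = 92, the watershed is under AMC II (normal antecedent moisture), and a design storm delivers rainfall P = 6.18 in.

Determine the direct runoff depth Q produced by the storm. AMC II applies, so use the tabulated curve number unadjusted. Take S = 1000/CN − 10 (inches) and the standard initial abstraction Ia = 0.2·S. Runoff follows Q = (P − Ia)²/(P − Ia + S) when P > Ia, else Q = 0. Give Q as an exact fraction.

Q = 47706649/9093050 in ≈ 5.246 in

AMC II — tabulated CN = 92 applies directly.
S = 1000/92 − 10 = 20/23 in ≈ 0.870 in
Initial abstraction Ia = S/5 = (20/23)/5 = 4/23 ≈ 0.174 in
P − Ia = 6.180 − 0.174 = 6907/1150 ≈ 6.006 in (> 0, runoff occurs)
Q = (6907/1150)²/((6907/1150) + 20/23) = (47706649/1322500)/(7907/1150) = 47706649/9093050 in ≈ 5.246 in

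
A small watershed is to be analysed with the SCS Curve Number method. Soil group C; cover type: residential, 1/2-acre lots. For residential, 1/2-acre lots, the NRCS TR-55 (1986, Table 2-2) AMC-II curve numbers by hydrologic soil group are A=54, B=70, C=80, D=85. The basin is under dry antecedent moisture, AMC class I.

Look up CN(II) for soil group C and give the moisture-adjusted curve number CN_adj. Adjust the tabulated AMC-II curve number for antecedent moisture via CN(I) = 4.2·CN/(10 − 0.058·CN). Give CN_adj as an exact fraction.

NRCS table: residential, 1/2-acre lots, soil group C → CN(II) = 80
Adjust CN=80 to AMC I: 4.2·80/(10 − 0.058·80) → 336 ÷ (134/25) = 4200/67 ≈ 62.687

CN_adj = 4200/67 ≈ 62.687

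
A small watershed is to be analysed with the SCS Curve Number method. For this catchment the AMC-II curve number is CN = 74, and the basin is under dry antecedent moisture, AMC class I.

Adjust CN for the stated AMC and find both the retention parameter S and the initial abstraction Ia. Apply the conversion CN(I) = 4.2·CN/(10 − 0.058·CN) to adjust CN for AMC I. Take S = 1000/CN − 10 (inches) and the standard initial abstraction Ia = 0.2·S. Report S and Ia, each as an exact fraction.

Adjust CN=74 to AMC I: 4.2·74/(10 − 0.058·74) → (1554/5) ÷ (1427/250) = 77700/1427 ≈ 54.450
Retention S: 1000/CN − 10 with CN=54.450 → S = 6500/777 ≈ 8.366 in
Ia = 0.2·(6500/777) = 1300/777 in ≈ 1.673 in

S = 6500/777 in ≈ 8.366 in; Ia = 1300/777 in ≈ 1.673 in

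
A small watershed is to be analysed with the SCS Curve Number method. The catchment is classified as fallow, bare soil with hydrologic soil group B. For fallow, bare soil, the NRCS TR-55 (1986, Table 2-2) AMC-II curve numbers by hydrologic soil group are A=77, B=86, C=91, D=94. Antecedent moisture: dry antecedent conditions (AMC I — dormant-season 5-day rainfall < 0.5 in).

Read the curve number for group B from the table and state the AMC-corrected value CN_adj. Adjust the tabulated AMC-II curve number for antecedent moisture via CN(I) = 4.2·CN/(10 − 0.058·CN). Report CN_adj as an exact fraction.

NRCS table: fallow, bare soil, soil group B → CN(II) = 86
Dry (AMC I): CN(I) = 4.2·86/(10 − 0.058·86) = (1806/5)/(1253/250) = 12900/179 ≈ 72.067

CN_adj = 12900/179 ≈ 72.067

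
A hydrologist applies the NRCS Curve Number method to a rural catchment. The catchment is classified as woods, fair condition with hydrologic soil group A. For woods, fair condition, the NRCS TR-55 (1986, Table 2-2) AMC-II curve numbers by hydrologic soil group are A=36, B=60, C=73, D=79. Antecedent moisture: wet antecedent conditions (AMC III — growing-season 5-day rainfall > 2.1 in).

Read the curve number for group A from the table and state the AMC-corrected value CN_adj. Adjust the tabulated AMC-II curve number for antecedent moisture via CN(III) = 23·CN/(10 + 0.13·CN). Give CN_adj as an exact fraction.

CN_adj = 20700/367 ≈ 56.403

NRCS table: woods, fair condition, soil group A → CN(II) = 36
Adjust CN=36 to AMC III: 23·36/(10 + 0.13·36) → 828 ÷ (367/25) = 20700/367 ≈ 56.403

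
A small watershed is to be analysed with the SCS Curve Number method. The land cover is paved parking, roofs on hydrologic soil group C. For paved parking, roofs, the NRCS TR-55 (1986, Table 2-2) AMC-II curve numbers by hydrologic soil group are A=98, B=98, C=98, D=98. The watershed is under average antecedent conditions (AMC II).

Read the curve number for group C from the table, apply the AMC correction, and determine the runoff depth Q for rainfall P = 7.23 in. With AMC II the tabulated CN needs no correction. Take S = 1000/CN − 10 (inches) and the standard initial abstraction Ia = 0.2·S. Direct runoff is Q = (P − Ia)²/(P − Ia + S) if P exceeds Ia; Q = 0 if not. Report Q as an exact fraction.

NRCS table: paved parking, roofs, soil group C → CN(II) = 98
AMC II — tabulated CN = 98 applies directly.
Retention S: 1000/CN − 10 with CN=98.000 → S = 10/49 ≈ 0.204 in
Ia = 0.2S: 0.2·0.204 = 0.041 in (exactly 2/49)
Since P=7.230 > Ia=0.041: effective rainfall P−Ia = 35227/4900 in
Q: (35227/4900)² ÷ (36227/4900) = 1240941529/177512300 in (≈ 6.991 in)

Q = 1240941529/177512300 in ≈ 6.991 in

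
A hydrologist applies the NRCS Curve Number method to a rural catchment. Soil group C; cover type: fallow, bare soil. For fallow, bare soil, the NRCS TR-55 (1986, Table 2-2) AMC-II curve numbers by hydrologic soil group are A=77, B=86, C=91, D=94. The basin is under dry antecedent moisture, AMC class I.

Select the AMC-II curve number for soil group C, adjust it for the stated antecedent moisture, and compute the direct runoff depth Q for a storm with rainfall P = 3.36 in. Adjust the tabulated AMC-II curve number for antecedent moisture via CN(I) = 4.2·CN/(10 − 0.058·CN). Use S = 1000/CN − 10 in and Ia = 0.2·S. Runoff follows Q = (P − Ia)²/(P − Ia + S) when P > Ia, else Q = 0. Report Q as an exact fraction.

Q = 176394672/110822075 in ≈ 1.592 in

NRCS table: fallow, bare soil, soil group C → CN(II) = 91
Dry (AMC I): CN(I) = 4.2·91/(10 − 0.058·91) = (1911/5)/(2361/500) = 63700/787 ≈ 80.940
S = 1000/(63700/787) − 10 = 1500/637 in ≈ 2.355 in
Ia = 0.2·(1500/637) = 300/637 in ≈ 0.471 in
Excess rainfall: 3.360 − 0.471 = 2.889 in; P > Ia so Q > 0
Q: (46008/15925)² ÷ (83508/15925) = 176394672/110822075 in (≈ 1.592 in)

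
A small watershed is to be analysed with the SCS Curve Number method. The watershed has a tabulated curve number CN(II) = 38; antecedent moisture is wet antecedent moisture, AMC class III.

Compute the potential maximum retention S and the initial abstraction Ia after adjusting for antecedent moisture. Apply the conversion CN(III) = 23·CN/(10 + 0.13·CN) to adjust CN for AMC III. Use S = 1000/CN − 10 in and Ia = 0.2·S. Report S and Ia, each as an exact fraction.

CN(III) from CN(II)=38: (23·38)/(10 + 0.13·38) = 43700/747 ≈ 58.501
Retention S: 1000/CN − 10 with CN=58.501 → S = 3100/437 ≈ 7.094 in
Ia = 0.2S: 0.2·7.094 = 1.419 in (exactly 620/437)

S = 3100/437 in ≈ 7.094 in; Ia = 620/437 in ≈ 1.419 in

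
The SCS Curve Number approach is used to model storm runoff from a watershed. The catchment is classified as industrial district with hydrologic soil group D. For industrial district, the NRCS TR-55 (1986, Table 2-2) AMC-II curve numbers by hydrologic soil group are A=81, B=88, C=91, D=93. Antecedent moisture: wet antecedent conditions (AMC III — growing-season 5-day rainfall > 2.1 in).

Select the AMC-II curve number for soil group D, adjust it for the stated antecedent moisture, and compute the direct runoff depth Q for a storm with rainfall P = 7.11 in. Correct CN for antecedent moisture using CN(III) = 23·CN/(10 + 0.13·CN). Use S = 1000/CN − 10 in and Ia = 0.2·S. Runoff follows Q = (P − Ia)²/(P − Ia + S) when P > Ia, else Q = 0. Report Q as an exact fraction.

NRCS table: industrial district, soil group D → CN(II) = 93
CN(III) from CN(II)=93: (23·93)/(10 + 0.13·93) = 213900/2209 ≈ 96.831
S = 1000/(213900/2209) − 10 = 700/2139 in ≈ 0.327 in
Initial abstraction Ia = S/5 = (700/2139)/5 = 140/2139 ≈ 0.065 in
P − Ia = 7.110 − 0.065 = 1506829/213900 ≈ 7.045 in (> 0, runoff occurs)
Runoff Q = (P−Ia)²/(P−Ia+S) = (7.045)²/(7.045+0.327) = 2270533635241/337283723100 ≈ 6.732 in

Q = 2270533635241/337283723100 in ≈ 6.732 in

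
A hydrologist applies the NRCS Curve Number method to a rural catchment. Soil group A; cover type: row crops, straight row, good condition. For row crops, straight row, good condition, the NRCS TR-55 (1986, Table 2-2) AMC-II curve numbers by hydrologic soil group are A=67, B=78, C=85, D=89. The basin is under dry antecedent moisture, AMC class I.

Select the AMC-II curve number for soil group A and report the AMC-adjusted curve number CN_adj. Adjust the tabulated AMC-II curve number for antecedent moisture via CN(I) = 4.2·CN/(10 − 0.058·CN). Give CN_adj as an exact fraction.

CN_adj = 46900/1019 ≈ 46.026

NRCS table: row crops, straight row, good condition, soil group A → CN(II) = 67
Dry (AMC I): CN(I) = 4.2·67/(10 − 0.058·67) = (1407/5)/(3057/500) = 46900/1019 ≈ 46.026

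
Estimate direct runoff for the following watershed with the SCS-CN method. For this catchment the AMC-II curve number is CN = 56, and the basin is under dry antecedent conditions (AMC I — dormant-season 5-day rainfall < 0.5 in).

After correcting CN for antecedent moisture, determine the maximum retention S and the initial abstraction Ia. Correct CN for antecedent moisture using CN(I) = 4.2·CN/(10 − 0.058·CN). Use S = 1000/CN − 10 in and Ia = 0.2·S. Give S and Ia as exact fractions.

Adjust CN=56 to AMC I: 4.2·56/(10 − 0.058·56) → (1176/5) ÷ (844/125) = 7350/211 ≈ 34.834
S = 1000/(7350/211) − 10 = 2750/147 in ≈ 18.707 in
Ia = 0.2S: 0.2·18.707 = 3.741 in (exactly 550/147)

S = 2750/147 in ≈ 18.707 in; Ia = 550/147 in ≈ 3.741 in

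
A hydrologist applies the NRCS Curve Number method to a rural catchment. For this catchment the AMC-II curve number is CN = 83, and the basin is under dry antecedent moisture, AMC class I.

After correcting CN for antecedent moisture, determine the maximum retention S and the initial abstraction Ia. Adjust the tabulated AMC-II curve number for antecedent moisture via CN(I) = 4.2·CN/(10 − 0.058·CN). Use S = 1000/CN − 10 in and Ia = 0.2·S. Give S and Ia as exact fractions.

S = 8500/1743 in ≈ 4.877 in; Ia = 1700/1743 in ≈ 0.975 in

CN(I) from CN(II)=83: (4.2·83)/(10 − 0.058·83) = 174300/2593 ≈ 67.219
S = 1000/(174300/2593) − 10 = 8500/1743 in ≈ 4.877 in
Ia = 0.2·(8500/1743) = 1700/1743 in ≈ 0.975 in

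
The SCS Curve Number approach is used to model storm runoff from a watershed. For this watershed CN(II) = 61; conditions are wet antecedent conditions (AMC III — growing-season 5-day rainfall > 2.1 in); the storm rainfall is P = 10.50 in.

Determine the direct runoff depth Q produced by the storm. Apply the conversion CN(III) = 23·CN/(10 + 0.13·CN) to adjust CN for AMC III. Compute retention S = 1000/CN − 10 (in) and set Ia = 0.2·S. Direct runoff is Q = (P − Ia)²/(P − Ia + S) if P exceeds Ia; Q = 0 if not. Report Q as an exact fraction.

Adjust CN=61 to AMC III: 23·61/(10 + 0.13·61) → 1403 ÷ (1793/100) = 140300/1793 ≈ 78.249
Retention S: 1000/CN − 10 with CN=78.249 → S = 3900/1403 ≈ 2.780 in
Initial abstraction Ia = S/5 = (3900/1403)/5 = 780/1403 ≈ 0.556 in
Since P=10.500 > Ia=0.556: effective rainfall P−Ia = 27903/2806 in
Q = (27903/2806)²/((27903/2806) + 3900/1403) = (778577409/7873636)/(35703/2806) = 86508601/11131402 in ≈ 7.772 in

Q = 86508601/11131402 in ≈ 7.772 in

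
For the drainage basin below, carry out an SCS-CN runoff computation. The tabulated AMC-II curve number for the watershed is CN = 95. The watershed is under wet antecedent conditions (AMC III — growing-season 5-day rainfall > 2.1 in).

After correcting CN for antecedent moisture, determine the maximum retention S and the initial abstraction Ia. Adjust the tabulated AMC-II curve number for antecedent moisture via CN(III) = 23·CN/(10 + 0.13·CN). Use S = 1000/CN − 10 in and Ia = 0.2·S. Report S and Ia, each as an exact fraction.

CN(III) from CN(II)=95: (23·95)/(10 + 0.13·95) = 43700/447 ≈ 97.763
Retention S: 1000/CN − 10 with CN=97.763 → S = 100/437 ≈ 0.229 in
Initial abstraction Ia = S/5 = (100/437)/5 = 20/437 ≈ 0.046 in

S = 100/437 in ≈ 0.229 in; Ia = 20/437 in ≈ 0.046 in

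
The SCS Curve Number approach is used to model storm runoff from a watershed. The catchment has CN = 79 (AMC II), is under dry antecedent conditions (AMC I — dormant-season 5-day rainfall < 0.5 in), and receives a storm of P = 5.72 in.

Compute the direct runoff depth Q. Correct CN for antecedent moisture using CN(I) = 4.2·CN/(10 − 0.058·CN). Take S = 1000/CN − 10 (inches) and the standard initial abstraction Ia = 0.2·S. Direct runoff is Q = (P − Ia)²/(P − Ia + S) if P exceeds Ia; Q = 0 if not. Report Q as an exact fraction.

Q = 77387209/42061575 in ≈ 1.840 in

CN(I) from CN(II)=79: (4.2·79)/(10 − 0.058·79) = 7900/129 ≈ 61.240
Retention S: 1000/CN − 10 with CN=61.240 → S = 500/79 ≈ 6.329 in
Initial abstraction Ia = S/5 = (500/79)/5 = 100/79 ≈ 1.266 in
P − Ia = 5.720 − 1.266 = 8797/1975 ≈ 4.454 in (> 0, runoff occurs)
Q: (8797/1975)² ÷ (21297/1975) = 77387209/42061575 in (≈ 1.840 in)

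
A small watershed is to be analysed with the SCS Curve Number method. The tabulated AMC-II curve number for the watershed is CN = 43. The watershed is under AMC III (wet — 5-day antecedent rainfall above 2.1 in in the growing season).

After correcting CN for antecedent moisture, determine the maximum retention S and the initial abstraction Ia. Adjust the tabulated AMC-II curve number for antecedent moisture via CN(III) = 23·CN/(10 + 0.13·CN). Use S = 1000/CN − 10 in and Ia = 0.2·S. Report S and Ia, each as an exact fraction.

Adjust CN=43 to AMC III: 23·43/(10 + 0.13·43) → 989 ÷ (1559/100) = 98900/1559 ≈ 63.438
Retention S: 1000/CN − 10 with CN=63.438 → S = 5700/989 ≈ 5.763 in
Ia = 0.2·(5700/989) = 1140/989 in ≈ 1.153 in

S = 5700/989 in ≈ 5.763 in; Ia = 1140/989 in ≈ 1.153 in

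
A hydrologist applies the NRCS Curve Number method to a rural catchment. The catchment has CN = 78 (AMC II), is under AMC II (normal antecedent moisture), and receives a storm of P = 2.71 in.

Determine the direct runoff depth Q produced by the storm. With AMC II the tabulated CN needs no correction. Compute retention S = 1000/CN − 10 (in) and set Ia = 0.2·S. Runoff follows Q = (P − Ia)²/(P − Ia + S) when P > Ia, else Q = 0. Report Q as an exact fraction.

CN(II) = 78; AMC II needs no correction.
Max retention: S = 1000/78 − 10 = 110/39 in (≈ 2.821 in)
Initial abstraction Ia = S/5 = (110/39)/5 = 22/39 ≈ 0.564 in
Excess rainfall: 2.710 − 0.564 = 2.146 in; P > Ia so Q > 0
Q = (8369/3900)²/((8369/3900) + 110/39) = (70040161/15210000)/(19369/3900) = 70040161/75539100 in ≈ 0.927 in

Q = 70040161/75539100 in ≈ 0.927 in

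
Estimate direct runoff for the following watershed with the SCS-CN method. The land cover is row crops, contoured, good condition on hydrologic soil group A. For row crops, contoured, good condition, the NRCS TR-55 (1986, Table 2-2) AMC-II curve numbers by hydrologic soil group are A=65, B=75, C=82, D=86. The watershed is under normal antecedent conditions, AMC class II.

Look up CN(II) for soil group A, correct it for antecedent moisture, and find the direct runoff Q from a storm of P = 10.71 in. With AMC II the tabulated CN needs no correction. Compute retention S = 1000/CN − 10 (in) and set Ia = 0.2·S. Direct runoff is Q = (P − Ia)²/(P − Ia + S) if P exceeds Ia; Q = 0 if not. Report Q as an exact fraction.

Q = 22403647/3625700 in ≈ 6.179 in

NRCS table: row crops, contoured, good condition, soil group A → CN(II) = 65
CN(II) = 65; AMC II needs no correction.
Retention S: 1000/CN − 10 with CN=65.000 → S = 70/13 ≈ 5.385 in
Ia = 0.2·(70/13) = 14/13 in ≈ 1.077 in
P − Ia = 10.710 − 1.077 = 12523/1300 ≈ 9.633 in (> 0, runoff occurs)
Q = (12523/1300)²/((12523/1300) + 70/13) = (156825529/1690000)/(19523/1300) = 22403647/3625700 in ≈ 6.179 in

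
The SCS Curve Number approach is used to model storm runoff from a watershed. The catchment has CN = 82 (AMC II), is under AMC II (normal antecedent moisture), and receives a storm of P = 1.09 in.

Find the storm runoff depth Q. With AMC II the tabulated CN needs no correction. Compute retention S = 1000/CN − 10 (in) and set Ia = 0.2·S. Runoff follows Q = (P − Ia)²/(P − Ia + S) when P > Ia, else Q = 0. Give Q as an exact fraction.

Q = 7123561/47842900 in ≈ 0.149 in

AMC II — tabulated CN = 82 applies directly.
S = 1000/82 − 10 = 90/41 in ≈ 2.195 in
Ia = 0.2S: 0.2·2.195 = 0.439 in (exactly 18/41)
Excess rainfall: 1.090 − 0.439 = 0.651 in; P > Ia so Q > 0
Runoff Q = (P−Ia)²/(P−Ia+S) = (0.651)²/(0.651+2.195) = 7123561/47842900 ≈ 0.149 in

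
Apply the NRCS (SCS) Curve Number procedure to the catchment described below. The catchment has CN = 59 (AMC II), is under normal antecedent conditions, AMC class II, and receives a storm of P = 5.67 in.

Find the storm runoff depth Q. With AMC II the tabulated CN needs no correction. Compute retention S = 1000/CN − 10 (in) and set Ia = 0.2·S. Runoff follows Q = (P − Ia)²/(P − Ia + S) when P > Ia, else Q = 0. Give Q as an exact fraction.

Q = 637714009/390892700 in ≈ 1.631 in

Average conditions: CN = 59 (no AMC adjustment).
Retention S: 1000/CN − 10 with CN=59.000 → S = 410/59 ≈ 6.949 in
Ia = 0.2·(410/59) = 82/59 in ≈ 1.390 in
Since P=5.670 > Ia=1.390: effective rainfall P−Ia = 25253/5900 in
Runoff Q = (P−Ia)²/(P−Ia+S) = (4.280)²/(4.280+6.949) = 637714009/390892700 ≈ 1.631 in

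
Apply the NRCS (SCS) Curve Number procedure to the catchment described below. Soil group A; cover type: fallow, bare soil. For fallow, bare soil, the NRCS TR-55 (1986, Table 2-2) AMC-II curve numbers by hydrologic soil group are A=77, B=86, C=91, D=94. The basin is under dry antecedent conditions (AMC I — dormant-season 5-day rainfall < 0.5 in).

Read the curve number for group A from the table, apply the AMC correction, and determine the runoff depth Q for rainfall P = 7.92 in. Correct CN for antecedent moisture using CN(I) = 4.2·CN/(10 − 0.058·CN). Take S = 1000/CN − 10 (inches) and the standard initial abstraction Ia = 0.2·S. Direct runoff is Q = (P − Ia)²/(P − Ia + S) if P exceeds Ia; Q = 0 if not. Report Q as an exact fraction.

NRCS table: fallow, bare soil, soil group A → CN(II) = 77
Adjust CN=77 to AMC I: 4.2·77/(10 − 0.058·77) → (1617/5) ÷ (2767/500) = 161700/2767 ≈ 58.439
Max retention: S = 1000/(161700/2767) − 10 = 11500/1617 in (≈ 7.112 in)
Ia = 0.2·(11500/1617) = 2300/1617 in ≈ 1.422 in
Since P=7.920 > Ia=1.422: effective rainfall P−Ia = 262666/40425 in
Q: (262666/40425)² ÷ (550166/40425) = 34496713778/11120230275 in (≈ 3.102 in)

Q = 34496713778/11120230275 in ≈ 3.102 in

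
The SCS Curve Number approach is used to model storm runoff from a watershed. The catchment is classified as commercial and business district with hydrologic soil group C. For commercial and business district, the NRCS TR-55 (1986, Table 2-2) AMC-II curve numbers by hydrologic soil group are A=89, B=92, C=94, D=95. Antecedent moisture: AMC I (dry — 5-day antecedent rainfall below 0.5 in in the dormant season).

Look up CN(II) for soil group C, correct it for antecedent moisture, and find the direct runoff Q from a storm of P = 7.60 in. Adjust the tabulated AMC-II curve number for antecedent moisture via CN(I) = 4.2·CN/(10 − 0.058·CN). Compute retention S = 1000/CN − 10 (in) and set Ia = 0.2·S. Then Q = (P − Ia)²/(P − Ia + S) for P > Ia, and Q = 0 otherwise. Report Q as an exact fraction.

Q = 72024002/11927895 in ≈ 6.038 in

NRCS table: commercial and business district, soil group C → CN(II) = 94
Dry (AMC I): CN(I) = 4.2·94/(10 − 0.058·94) = (1974/5)/(1137/250) = 32900/379 ≈ 86.807
Max retention: S = 1000/(32900/379) − 10 = 500/329 in (≈ 1.520 in)
Ia = 0.2·(500/329) = 100/329 in ≈ 0.304 in
Since P=7.600 > Ia=0.304: effective rainfall P−Ia = 12002/1645 in
Runoff Q = (P−Ia)²/(P−Ia+S) = (7.296)²/(7.296+1.520) = 72024002/11927895 ≈ 6.038 in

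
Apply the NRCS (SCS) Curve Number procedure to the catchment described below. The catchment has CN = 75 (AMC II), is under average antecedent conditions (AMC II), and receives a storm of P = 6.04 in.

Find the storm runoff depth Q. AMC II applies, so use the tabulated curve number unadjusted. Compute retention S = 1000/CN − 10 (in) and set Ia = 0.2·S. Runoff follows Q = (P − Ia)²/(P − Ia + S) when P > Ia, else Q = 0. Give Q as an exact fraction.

Q = 162409/48975 in ≈ 3.316 in

CN(II) = 75; AMC II needs no correction.
S = 1000/75 − 10 = 10/3 in ≈ 3.333 in
Ia = 0.2S: 0.2·3.333 = 0.667 in (exactly 2/3)
Since P=6.040 > Ia=0.667: effective rainfall P−Ia = 403/75 in
Q = (403/75)²/((403/75) + 10/3) = (162409/5625)/(653/75) = 162409/48975 in ≈ 3.316 in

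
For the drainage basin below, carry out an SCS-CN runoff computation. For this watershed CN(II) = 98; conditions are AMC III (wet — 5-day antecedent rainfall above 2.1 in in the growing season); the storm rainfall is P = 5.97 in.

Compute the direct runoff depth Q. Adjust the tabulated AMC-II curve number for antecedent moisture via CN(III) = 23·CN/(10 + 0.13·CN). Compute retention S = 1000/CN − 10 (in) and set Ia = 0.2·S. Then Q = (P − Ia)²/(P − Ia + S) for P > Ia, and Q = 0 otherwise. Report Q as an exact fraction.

Q = 449998130761/76728301300 in ≈ 5.865 in

Adjust CN=98 to AMC III: 23·98/(10 + 0.13·98) → 2254 ÷ (1137/50) = 112700/1137 ≈ 99.120
Retention S: 1000/CN − 10 with CN=99.120 → S = 100/1127 ≈ 0.089 in
Ia = 0.2S: 0.2·0.089 = 0.018 in (exactly 20/1127)
Excess rainfall: 5.970 − 0.018 = 5.952 in; P > Ia so Q > 0
Q = (670819/112700)²/((670819/112700) + 100/1127) = (449998130761/12701290000)/(680819/112700) = 449998130761/76728301300 in ≈ 5.865 in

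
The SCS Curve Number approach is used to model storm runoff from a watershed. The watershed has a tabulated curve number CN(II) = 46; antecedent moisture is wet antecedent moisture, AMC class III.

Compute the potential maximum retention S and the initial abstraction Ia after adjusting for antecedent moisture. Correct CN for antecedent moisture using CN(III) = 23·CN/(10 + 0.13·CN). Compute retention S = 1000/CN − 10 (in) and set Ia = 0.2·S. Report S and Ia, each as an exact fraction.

S = 2700/529 in ≈ 5.104 in; Ia = 540/529 in ≈ 1.021 in

Adjust CN=46 to AMC III: 23·46/(10 + 0.13·46) → 1058 ÷ (799/50) = 52900/799 ≈ 66.208
Retention S: 1000/CN − 10 with CN=66.208 → S = 2700/529 ≈ 5.104 in
Initial abstraction Ia = S/5 = (2700/529)/5 = 540/529 ≈ 1.021 in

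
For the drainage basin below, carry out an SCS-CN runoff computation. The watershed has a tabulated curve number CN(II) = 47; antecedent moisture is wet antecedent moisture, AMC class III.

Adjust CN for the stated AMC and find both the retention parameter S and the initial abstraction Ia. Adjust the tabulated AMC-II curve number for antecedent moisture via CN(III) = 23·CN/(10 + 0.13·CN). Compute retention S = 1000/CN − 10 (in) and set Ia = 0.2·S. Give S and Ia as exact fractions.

S = 5300/1081 in ≈ 4.903 in; Ia = 1060/1081 in ≈ 0.981 in

CN(III) from CN(II)=47: (23·47)/(10 + 0.13·47) = 108100/1611 ≈ 67.101
Retention S: 1000/CN − 10 with CN=67.101 → S = 5300/1081 ≈ 4.903 in
Ia = 0.2·(5300/1081) = 1060/1081 in ≈ 0.981 in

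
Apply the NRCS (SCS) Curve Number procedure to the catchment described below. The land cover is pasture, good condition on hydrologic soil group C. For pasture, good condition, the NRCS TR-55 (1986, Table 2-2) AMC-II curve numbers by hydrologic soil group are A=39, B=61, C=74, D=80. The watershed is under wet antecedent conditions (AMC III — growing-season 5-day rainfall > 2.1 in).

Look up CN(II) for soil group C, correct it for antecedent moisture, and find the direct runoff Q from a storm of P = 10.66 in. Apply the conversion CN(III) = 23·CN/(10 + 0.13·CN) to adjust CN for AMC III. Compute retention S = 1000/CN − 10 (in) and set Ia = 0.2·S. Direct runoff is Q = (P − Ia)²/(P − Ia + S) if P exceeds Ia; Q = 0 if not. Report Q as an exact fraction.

NRCS table: pasture, good condition, soil group C → CN(II) = 74
CN(III) from CN(II)=74: (23·74)/(10 + 0.13·74) = 85100/981 ≈ 86.748
Max retention: S = 1000/(85100/981) − 10 = 1300/851 in (≈ 1.528 in)
Ia = 0.2S: 0.2·1.528 = 0.306 in (exactly 260/851)
Excess rainfall: 10.660 − 0.306 = 10.354 in; P > Ia so Q > 0
Q: (440583/42550)² ÷ (505583/42550) = 14931798453/1654812050 in (≈ 9.023 in)

Q = 14931798453/1654812050 in ≈ 9.023 in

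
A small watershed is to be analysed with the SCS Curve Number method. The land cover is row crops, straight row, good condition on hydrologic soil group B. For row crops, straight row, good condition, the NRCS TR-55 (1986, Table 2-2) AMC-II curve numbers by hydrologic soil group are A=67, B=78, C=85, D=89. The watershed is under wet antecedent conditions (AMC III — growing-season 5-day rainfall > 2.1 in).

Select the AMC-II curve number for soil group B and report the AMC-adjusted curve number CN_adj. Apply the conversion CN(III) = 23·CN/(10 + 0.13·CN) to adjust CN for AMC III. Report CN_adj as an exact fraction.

NRCS table: row crops, straight row, good condition, soil group B → CN(II) = 78
CN(III) from CN(II)=78: (23·78)/(10 + 0.13·78) = 89700/1007 ≈ 89.076

CN_adj = 89700/1007 ≈ 89.076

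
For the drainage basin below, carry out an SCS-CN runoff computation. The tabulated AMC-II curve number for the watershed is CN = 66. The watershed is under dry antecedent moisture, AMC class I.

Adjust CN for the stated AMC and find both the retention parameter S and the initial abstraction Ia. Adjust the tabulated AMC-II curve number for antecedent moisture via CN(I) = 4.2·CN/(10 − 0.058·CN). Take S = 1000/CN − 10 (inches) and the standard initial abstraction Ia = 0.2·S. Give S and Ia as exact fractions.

Dry (AMC I): CN(I) = 4.2·66/(10 − 0.058·66) = (1386/5)/(1543/250) = 69300/1543 ≈ 44.913
S = 1000/(69300/1543) − 10 = 8500/693 in ≈ 12.266 in
Ia = 0.2·(8500/693) = 1700/693 in ≈ 2.453 in

S = 8500/693 in ≈ 12.266 in; Ia = 1700/693 in ≈ 2.453 in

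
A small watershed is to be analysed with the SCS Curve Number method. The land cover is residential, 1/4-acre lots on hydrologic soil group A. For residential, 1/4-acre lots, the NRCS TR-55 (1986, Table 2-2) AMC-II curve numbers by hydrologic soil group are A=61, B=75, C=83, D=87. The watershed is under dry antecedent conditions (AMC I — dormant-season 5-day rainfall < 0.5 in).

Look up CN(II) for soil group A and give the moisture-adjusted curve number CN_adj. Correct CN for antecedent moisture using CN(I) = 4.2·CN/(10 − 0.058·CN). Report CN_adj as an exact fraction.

CN_adj = 42700/1077 ≈ 39.647

NRCS table: residential, 1/4-acre lots, soil group A → CN(II) = 61
Dry (AMC I): CN(I) = 4.2·61/(10 − 0.058·61) = (1281/5)/(3231/500) = 42700/1077 ≈ 39.647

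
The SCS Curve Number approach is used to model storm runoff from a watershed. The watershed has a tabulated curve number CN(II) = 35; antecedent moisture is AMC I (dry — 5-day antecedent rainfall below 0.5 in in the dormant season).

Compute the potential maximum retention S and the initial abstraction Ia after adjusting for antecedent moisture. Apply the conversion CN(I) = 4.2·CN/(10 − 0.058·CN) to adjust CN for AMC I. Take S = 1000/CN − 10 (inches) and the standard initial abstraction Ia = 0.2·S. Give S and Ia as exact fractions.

S = 6500/147 in ≈ 44.218 in; Ia = 1300/147 in ≈ 8.844 in

Dry (AMC I): CN(I) = 4.2·35/(10 − 0.058·35) = 147/(797/100) = 14700/797 ≈ 18.444
Max retention: S = 1000/(14700/797) − 10 = 6500/147 in (≈ 44.218 in)
Ia = 0.2·(6500/147) = 1300/147 in ≈ 8.844 in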